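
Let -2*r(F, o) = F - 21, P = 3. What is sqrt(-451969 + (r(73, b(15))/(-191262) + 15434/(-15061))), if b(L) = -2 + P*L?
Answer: 16*I*sqrt(3662475082881338961615)/1440298491 ≈ 672.29*I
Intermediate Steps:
b(L) = -2 + 3*L
r(F, o) = 21/2 - F/2 (r(F, o) = -(F - 21)/2 = -(-21 + F)/2 = 21/2 - F/2)
sqrt(-451969 + (r(73, b(15))/(-191262) + 15434/(-15061))) = sqrt(-451969 + ((21/2 - 1/2*73)/(-191262) + 15434/(-15061))) = sqrt(-451969 + ((21/2 - 73/2)*(-1/191262) + 15434*(-1/15061))) = sqrt(-451969 + (-26*(-1/191262) - 15434/15061)) = sqrt(-451969 + (13/95631 - 15434/15061)) = sqrt(-451969 - 1475773061/1440298491) = sqrt(-650971744451840/1440298491) = 16*I*sqrt(3662475082881338961615)/1440298491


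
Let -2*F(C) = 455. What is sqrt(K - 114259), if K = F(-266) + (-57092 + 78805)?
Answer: I*sqrt(371094)/2 ≈ 304.59*I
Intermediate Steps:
F(C) = -455/2 (F(C) = -1/2*455 = -455/2)
K = 42971/2 (K = -455/2 + (-57092 + 78805) = -455/2 + 21713 = 42971/2 ≈ 21486.)
sqrt(K - 114259) = sqrt(42971/2 - 114259) = sqrt(-185547/2) = I*sqrt(371094)/2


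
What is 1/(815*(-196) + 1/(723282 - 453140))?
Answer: -270142/43152483079 ≈ -6.2602e-6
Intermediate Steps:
1/(815*(-196) + 1/(723282 - 453140)) = 1/(-159740 + 1/270142) = 1/(-43152483079/270142) = -270142/43152483079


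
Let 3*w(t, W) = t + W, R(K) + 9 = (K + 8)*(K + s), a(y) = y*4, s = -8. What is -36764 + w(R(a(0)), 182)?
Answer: -110183/3 ≈ -36728.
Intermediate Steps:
a(y) = 4*y
R(K) = -9 + (-8 + K)*(8 + K) (R(K) = -9 + (K + 8)*(K - 8) = -9 + (8 + K)*(-8 + K) = -9 + (-8 + K)*(8 + K))
w(t, W) = W/3 + t/3 (w(t, W) = (t + W)/3 = (W + t)/3 = W/3 + t/3)
-36764 + w(R(a(0)), 182) = -36764 + ((⅓)*182 + (-73 + (4*0)²)/3) = -36764 + (182/3 + (-73 + 0²)/3) = -36764 + (182/3 + (-73 + 0)/3) = -36764 + (182/3 + (⅓)*(-73)) = -36764 + (182/3 - 73/3) = -36764 + 109/3 = -110183/3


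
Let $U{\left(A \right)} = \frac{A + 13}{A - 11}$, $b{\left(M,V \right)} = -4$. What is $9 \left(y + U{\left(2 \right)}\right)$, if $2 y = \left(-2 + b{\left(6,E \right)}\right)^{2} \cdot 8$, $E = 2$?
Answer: $1281$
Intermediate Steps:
$U{\left(A \right)} = \frac{13 + A}{-11 + A}$
$y = 144$ ($y = \frac{\left(-2 - 4\right)^{2} \cdot 8}{2} = \frac{\left(-6\right)^{2} \cdot 8}{2} = \frac{36 \cdot 8}{2} = \frac{1}{2} \cdot 288 = 144$)
$9 \left(y + U{\left(2 \right)}\right) = 9 \left(144 + \frac{13 + 2}{-11 + 2}\right) = 9 \left(144 + \frac{1}{-9} \cdot 15\right) = 9 \left(144 - \frac{5}{3}\right) = 9 \cdot \frac{427}{3} = 1281$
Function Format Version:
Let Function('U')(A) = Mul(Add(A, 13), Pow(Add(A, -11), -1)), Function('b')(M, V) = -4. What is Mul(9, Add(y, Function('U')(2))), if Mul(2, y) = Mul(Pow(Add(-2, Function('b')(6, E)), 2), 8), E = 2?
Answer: 1281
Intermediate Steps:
Function('U')(A) = Mul(Pow(Add(-11, A), -1), Add(13, A)) (Function('U')(A) = Mul(Add(13, A), Pow(Add(-11, A), -1)) = Mul(Pow(Add(-11, A), -1), Add(13, A)))
y = 144 (y = Mul(Rational(1, 2), Mul(Pow(Add(-2, -4), 2), 8)) = Mul(Rational(1, 2), Mul(Pow(-6, 2), 8)) = Mul(Rational(1, 2), Mul(36, 8)) = Mul(Rational(1, 2), 288) = 144)
Mul(9, Add(y, Function('U')(2))) = Mul(9, Add(144, Mul(Pow(Add(-11, 2), -1), Add(13, 2)))) = Mul(9, Add(144, Mul(Pow(-9, -1), 15))) = Mul(9, Add(144, Mul(Rational(-1, 9), 15))) = Mul(9, Add(144, Rational(-5, 3))) = Mul(9, Rational(427, 3)) = 1281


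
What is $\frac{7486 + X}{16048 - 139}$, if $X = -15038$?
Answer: $- \frac{7552}{15909} \approx -0.4747$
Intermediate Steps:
$\frac{7486 + X}{16048 - 139} = \frac{7486 - 15038}{16048 - 139} = - \frac{7552}{15909}$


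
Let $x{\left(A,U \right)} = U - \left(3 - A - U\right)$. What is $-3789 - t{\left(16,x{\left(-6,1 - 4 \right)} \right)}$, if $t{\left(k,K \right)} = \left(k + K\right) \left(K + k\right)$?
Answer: $-3790$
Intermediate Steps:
$x{\left(A,U \right)} = -3 + A + 2 U$ ($x{\left(A,U \right)} = U + \left(-3 + A + U\right) = -3 + A + 2 U$)
$t{\left(k,K \right)} = \left(K + k\right)^{2}$ ($t{\left(k,K \right)} = \left(K + k\right) \left(K + k\right) = \left(K + k\right)^{2}$)
$-3789 - t{\left(16,x{\left(-6,1 - 4 \right)} \right)} = -3789 - \left(\left(-3 - 6 + 2 \left(1 - 4\right)\right) + 16\right)^{2} = -3789 - \left(\left(-3 - 6 + 2 \left(-3\right)\right) + 16\right)^{2} = -3789 - \left(\left(-3 - 6 - 6\right) + 16\right)^{2} = -3789 - \left(-15 + 16\right)^{2} = -3789 - 1^{2} = -3789 - 1 = -3790$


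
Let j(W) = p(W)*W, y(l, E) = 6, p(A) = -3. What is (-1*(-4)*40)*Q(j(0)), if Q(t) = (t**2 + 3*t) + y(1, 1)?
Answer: 960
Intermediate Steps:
j(W) = -3*W
Q(t) = 6 + t**2 + 3*t (Q(t) = (t**2 + 3*t) + 6 = 6 + t**2 + 3*t)
(-1*(-4)*40)*Q(j(0)) = (-1*(-4)*40)*(6 + (-3*0)**2 + 3*(-3*0)) = (4*40)*(6 + 0**2 + 3*0) = 160*(6 + 0 + 0) = 160*6 = 960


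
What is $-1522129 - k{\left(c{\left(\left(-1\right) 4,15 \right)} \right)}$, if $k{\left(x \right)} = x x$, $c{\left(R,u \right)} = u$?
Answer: $-1522354$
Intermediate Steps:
$k{\left(x \right)} = x^{2}$
$-1522129 - k{\left(c{\left(\left(-1\right) 4,15 \right)} \right)} = -1522129 - 15^{2} = -1522129 - 225 = -1522354$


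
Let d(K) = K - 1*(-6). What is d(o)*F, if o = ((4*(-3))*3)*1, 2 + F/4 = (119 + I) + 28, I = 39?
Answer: -22080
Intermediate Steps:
F = 736 (F = -8 + 4*((119 + 39) + 28) = -8 + 4*(158 + 28) = -8 + 4*186 = -8 + 744 = 736)
o = -36 (o = -12*3*1 = -36*1 = -36)
d(K) = 6 + K (d(K) = K + 6 = 6 + K)
d(o)*F = (6 - 36)*736 = -30*736 = -22080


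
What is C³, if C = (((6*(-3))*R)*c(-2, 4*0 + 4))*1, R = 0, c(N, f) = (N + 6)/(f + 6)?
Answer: 0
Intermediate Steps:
c(N, f) = (6 + N)/(6 + f)
C = 0 (C = (((6*(-3))*0)*((6 - 2)/(6 + (4*0 + 4))))*1 = ((-18*0)*(4/(6 + (0 + 4))))*1 = (0*(4/(6 + 4)))*1 = (0*(4/10))*1 = (0*((⅒)*4))*1 = (0*(⅖))*1 = 0*1 = 0)
C³ = 0³ = 0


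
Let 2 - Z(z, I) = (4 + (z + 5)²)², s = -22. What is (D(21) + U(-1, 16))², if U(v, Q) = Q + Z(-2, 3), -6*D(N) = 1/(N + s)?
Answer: 819025/36 ≈ 22751.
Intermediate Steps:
Z(z, I) = 2 - (4 + (5 + z)²)² (Z(z, I) = 2 - (4 + (z + 5)²)² = 2 - (4 + (5 + z)²)²)
D(N) = -1/(6*(-22 + N)) (D(N) = -1/(6*(N - 22)) = -1/(6*(-22 + N)))
U(v, Q) = -167 + Q (U(v, Q) = Q + (2 - (4 + (5 - 2)²)²) = Q + (2 - (4 + 3²)²) = Q + (2 - (4 + 9)²) = Q + (2 - 1*13²) = Q + (2 - 1*169) = Q + (2 - 169) = Q - 167 = -167 + Q)
(D(21) + U(-1, 16))² = (-1/(-132 + 6*21) + (-167 + 16))² = (-1/(-132 + 126) - 151)² = (-1/(-6) - 151)² = (-1*(-⅙) - 151)² = (⅙ - 151)² = (-905/6)² = 819025/36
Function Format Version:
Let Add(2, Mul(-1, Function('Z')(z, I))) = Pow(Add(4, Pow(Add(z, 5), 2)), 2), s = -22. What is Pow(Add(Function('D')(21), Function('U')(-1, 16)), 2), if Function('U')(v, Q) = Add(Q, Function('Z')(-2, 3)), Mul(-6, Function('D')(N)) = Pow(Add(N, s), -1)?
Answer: Rational(819025, 36) ≈ 22751.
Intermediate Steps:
Function('Z')(z, I) = Add(2, Mul(-1, Pow(Add(4, Pow(Add(5, z), 2)), 2))) (Function('Z')(z, I) = Add(2, Mul(-1, Pow(Add(4, Pow(Add(z, 5), 2)), 2))) = Add(2, Mul(-1, Pow(Add(4, Pow(Add(5, z), 2)), 2))))
Function('D')(N) = Mul(Rational(-1, 6), Pow(Add(-22, N), -1)) (Function('D')(N) = Mul(Rational(-1, 6), Pow(Add(N, -22), -1)) = Mul(Rational(-1, 6), Pow(Add(-22, N), -1)))
Function('U')(v, Q) = Add(-167, Q) (Function('U')(v, Q) = Add(Q, Add(2, Mul(-1, Pow(Add(4, Pow(Add(5, -2), 2)), 2)))) = Add(Q, Add(2, Mul(-1, Pow(Add(4, Pow(3, 2)), 2)))) = Add(Q, Add(2, Mul(-1, Pow(Add(4, 9), 2)))) = Add(Q, Add(2, Mul(-1, Pow(13, 2)))) = Add(Q, Add(2, Mul(-1, 169))) = Add(Q, Add(2, -169)) = Add(Q, -167) = Add(-167, Q))
Pow(Add(Function('D')(21), Function('U')(-1, 16)), 2) = Pow(Add(Mul(-1, Pow(Add(-132, Mul(6, 21)), -1)), Add(-167, 16)), 2) = Pow(Add(Mul(-1, Pow(Add(-132, 126), -1)), -151), 2) = Pow(Add(Mul(-1, Pow(-6, -1)), -151), 2) = Pow(Add(Mul(-1, Rational(-1, 6)), -151), 2) = Pow(Add(Rational(1, 6), -151), 2) = Pow(Rational(-905, 6), 2) = Rational(819025, 36)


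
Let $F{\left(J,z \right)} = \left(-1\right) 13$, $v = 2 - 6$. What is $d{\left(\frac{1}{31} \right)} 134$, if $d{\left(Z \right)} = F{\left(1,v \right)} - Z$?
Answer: $- \frac{54136}{31} \approx -1746.3$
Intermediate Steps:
$v = -4$ ($v = 2 - 6 = -4$)
$F{\left(J,z \right)} = -13$
$d{\left(Z \right)} = -13 - Z$
$d{\left(\frac{1}{31} \right)} 134 = \left(-13 - \frac{1}{31}\right) 134 = \left(- \frac{404}{31}\right) 134 = - \frac{54136}{31}$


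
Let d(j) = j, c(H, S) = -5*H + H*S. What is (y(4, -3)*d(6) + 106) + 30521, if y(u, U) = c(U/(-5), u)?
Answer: 153117/5 ≈ 30623.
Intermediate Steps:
y(u, U) = -U*(-5 + u)/5 (y(u, U) = (U/(-5))*(-5 + u) = (U*(-1/5))*(-5 + u) = (-U/5)*(-5 + u) = -U*(-5 + u)/5)
(y(4, -3)*d(6) + 106) + 30521 = (((1/5)*(-3)*(5 - 1*4))*6 + 106) + 30521 = (((1/5)*(-3)*(5 - 4))*6 + 106) + 30521 = (((1/5)*(-3)*1)*6 + 106) + 30521 = (-3/5*6 + 106) + 30521 = (-18/5 + 106) + 30521 = 512/5 + 30521 = 153117/5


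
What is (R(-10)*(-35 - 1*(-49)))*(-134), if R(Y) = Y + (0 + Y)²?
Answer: -168840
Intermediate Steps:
R(Y) = Y + Y²
(R(-10)*(-35 - 1*(-49)))*(-134) = ((-10*(1 - 10))*(-35 - 1*(-49)))*(-134) = ((-10*(-9))*(-35 + 49))*(-134) = (90*14)*(-134) = 1260*(-134) = -168840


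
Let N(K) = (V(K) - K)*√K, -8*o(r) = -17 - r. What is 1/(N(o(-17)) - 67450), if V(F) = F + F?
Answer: -1/67450 ≈ -1.4826e-5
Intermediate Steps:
V(F) = 2*F
o(r) = 17/8 + r/8 (o(r) = -(-17 - r)/8 = 17/8 + r/8)
N(K) = K^(3/2) (N(K) = (2*K - K)*√K = K*√K = K^(3/2))
1/(N(o(-17)) - 67450) = 1/((17/8 + (⅛)*(-17))^(3/2) - 67450) = 1/((17/8 - 17/8)^(3/2) - 67450) = 1/(0^(3/2) - 67450) = 1/(0 - 67450) = 1/(-67450) = -1/67450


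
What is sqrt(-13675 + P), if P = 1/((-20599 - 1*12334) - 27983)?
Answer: I*sqrt(12686157537929)/30458 ≈ 116.94*I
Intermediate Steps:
P = -1/60916 (P = 1/((-20599 - 12334) - 27983) = 1/(-32933 - 27983) = 1/(-60916) = -1/60916 ≈ -1.6416e-5)
sqrt(-13675 + P) = sqrt(-13675 - 1/60916) = sqrt(-833026301/60916) = I*sqrt(12686157537929)/30458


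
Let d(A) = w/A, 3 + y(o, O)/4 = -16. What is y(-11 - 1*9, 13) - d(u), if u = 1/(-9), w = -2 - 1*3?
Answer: -121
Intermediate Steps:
y(o, O) = -76 (y(o, O) = -12 + 4*(-16) = -12 - 64 = -76)
w = -5 (w = -2 - 3 = -5)
u = -⅑ (u = 1*(-⅑) = -⅑ ≈ -0.11111)
d(A) = -5/A
y(-11 - 1*9, 13) - d(u) = -76 - (-5)/(-⅑) = -76 - (-5)*(-9) = -76 - 1*45 = -76 - 45 = -121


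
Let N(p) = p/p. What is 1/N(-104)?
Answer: 1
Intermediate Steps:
N(p) = 1
1/N(-104) = 1/1 = 1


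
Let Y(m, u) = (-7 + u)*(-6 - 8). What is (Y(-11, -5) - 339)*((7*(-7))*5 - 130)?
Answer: 64125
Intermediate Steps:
Y(m, u) = 98 - 14*u (Y(m, u) = (-7 + u)*(-14) = 98 - 14*u)
(Y(-11, -5) - 339)*((7*(-7))*5 - 130) = ((98 - 14*(-5)) - 339)*((7*(-7))*5 - 130) = ((98 + 70) - 339)*(-49*5 - 130) = (168 - 339)*(-245 - 130) = -171*(-375) = 64125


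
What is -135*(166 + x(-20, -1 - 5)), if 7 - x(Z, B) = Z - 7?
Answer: -27000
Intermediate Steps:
x(Z, B) = 14 - Z (x(Z, B) = 7 - (Z - 7) = 7 - (-7 + Z) = 7 + (7 - Z) = 14 - Z)
-135*(166 + x(-20, -1 - 5)) = -135*(166 + (14 - 1*(-20))) = -135*(166 + (14 + 20)) = -135*(166 + 34) = -135*200 = -27000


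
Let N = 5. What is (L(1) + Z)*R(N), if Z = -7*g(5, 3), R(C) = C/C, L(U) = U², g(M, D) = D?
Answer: -20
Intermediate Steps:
R(C) = 1
Z = -21 (Z = -7*3 = -21)
(L(1) + Z)*R(N) = (1² - 21)*1 = (1 - 21)*1 = -20*1 = -20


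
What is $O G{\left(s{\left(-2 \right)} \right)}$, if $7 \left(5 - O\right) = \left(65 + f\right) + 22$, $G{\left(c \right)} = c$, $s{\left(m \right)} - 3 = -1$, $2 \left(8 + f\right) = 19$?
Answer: $- \frac{107}{7} \approx -15.286$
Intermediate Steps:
$f = \frac{3}{2}$ ($f = -8 + \frac{1}{2} \cdot 19 = -8 + \frac{19}{2} = \frac{3}{2} \approx 1.5$)
$s{\left(m \right)} = 2$ ($s{\left(m \right)} = 3 - 1 = 2$)
$O = - \frac{107}{14}$ ($O = 5 - \frac{\left(65 + \frac{3}{2}\right) + 22}{7} = 5 - \frac{\frac{133}{2} + 22}{7} = 5 - \frac{177}{14} = - \frac{107}{14} \approx -7.6429$)
$O G{\left(s{\left(-2 \right)} \right)} = \left(- \frac{107}{14}\right) 2 = - \frac{107}{7}$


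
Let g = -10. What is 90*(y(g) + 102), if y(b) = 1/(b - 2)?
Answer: 18345/2 ≈ 9172.5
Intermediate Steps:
y(b) = 1/(-2 + b)
90*(y(g) + 102) = 90*(1/(-2 - 10) + 102) = 90*(1/(-12) + 102) = 90*(-1/12 + 102) = 90*(1223/12) = 18345/2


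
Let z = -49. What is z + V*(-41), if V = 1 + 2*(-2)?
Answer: 74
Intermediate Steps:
V = -3 (V = 1 - 4 = -3)
z + V*(-41) = -49 - 3*(-41) = -49 + 123 = 74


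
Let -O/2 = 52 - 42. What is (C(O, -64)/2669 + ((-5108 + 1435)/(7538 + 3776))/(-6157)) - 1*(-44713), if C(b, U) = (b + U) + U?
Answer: 8313179794120239/185923335362 ≈ 44713.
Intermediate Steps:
O = -20 (O = -2*(52 - 42) = -2*10 = -20)
C(b, U) = b + 2*U (C(b, U) = (U + b) + U = b + 2*U)
(C(O, -64)/2669 + ((-5108 + 1435)/(7538 + 3776))/(-6157)) - 1*(-44713) = ((-20 + 2*(-64))/2669 + ((-5108 + 1435)/(7538 + 3776))/(-6157)) - 1*(-44713) = ((-20 - 128)*(1/2669) - 3673/11314*(-1/6157)) + 44713 = (-148*1/2669 - 3673*1/11314*(-1/6157)) + 44713 = (-148/2669 - 3673/11314*(-1/6157)) + 44713 = (-148/2669 + 3673/69660298) + 44713 = -10299920867/185923335362 + 44713 = 8313179794120239/185923335362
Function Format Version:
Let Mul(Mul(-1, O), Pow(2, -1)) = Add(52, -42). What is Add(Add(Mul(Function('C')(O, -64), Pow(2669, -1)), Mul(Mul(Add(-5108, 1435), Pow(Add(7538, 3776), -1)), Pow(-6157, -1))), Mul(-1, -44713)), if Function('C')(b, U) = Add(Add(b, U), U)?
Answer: Rational(8313179794120239, 185923335362) ≈ 44713.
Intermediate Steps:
O = -20 (O = Mul(-2, Add(52, -42)) = Mul(-2, 10) = -20)
Function('C')(b, U) = Add(b, Mul(2, U)) (Function('C')(b, U) = Add(Add(U, b), U) = Add(b, Mul(2, U)))
Add(Add(Mul(Function('C')(O, -64), Pow(2669, -1)), Mul(Mul(Add(-5108, 1435), Pow(Add(7538, 3776), -1)), Pow(-6157, -1))), Mul(-1, -44713)) = Add(Add(Mul(Add(-20, Mul(2, -64)), Pow(2669, -1)), Mul(Mul(Add(-5108, 1435), Pow(Add(7538, 3776), -1)), Pow(-6157, -1))), Mul(-1, -44713)) = Add(Add(Mul(Add(-20, -128), Rational(1, 2669)), Mul(Mul(-3673, Pow(11314, -1)), Rational(-1, 6157))), 44713) = Add(Add(Mul(-148, Rational(1, 2669)), Mul(Mul(-3673, Rational(1, 11314)), Rational(-1, 6157))), 44713) = Add(Add(Rational(-148, 2669), Mul(Rational(-3673, 11314), Rational(-1, 6157))), 44713) = Add(Add(Rational(-148, 2669), Rational(3673, 69660298)), 44713) = Add(Rational(-10299920867, 185923335362), 44713) = Rational(8313179794120239, 185923335362)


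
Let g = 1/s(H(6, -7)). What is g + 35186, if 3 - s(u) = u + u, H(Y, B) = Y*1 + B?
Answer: 175931/5 ≈ 35186.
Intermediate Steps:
H(Y, B) = B + Y (H(Y, B) = Y + B = B + Y)
s(u) = 3 - 2*u (s(u) = 3 - (u + u) = 3 - 2*u)
g = ⅕ (g = 1/(3 - 2*(-7 + 6)) = 1/(3 - 2*(-1)) = 1/(3 + 2) = 1/5 = ⅕ ≈ 0.20000)
g + 35186 = ⅕ + 35186 = 175931/5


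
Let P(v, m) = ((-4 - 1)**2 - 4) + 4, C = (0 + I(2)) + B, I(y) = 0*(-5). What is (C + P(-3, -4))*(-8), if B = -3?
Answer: -176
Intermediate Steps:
I(y) = 0
C = -3 (C = (0 + 0) - 3 = 0 - 3 = -3)
P(v, m) = 25 (P(v, m) = ((-5)**2 - 4) + 4 = (25 - 4) + 4 = 21 + 4 = 25)
(C + P(-3, -4))*(-8) = (-3 + 25)*(-8) = 22*(-8) = -176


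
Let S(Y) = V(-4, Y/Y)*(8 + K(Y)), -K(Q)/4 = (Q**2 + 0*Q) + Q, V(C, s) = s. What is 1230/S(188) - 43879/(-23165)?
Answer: 620759053/329220980 ≈ 1.8855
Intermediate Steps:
K(Q) = -4*Q - 4*Q**2 (K(Q) = -4*((Q**2 + 0*Q) + Q) = -4*((Q**2 + 0) + Q) = -4*(Q**2 + Q) = -4*(Q + Q**2) = -4*Q - 4*Q**2)
S(Y) = 8 - 4*Y*(1 + Y) (S(Y) = (Y/Y)*(8 - 4*Y*(1 + Y)) = 1*(8 - 4*Y*(1 + Y)) = 8 - 4*Y*(1 + Y))
1230/S(188) - 43879/(-23165) = 1230/(8 - 4*188*(1 + 188)) - 43879/(-23165) = 1230/(8 - 4*188*189) - 43879*(-1/23165) = 1230/(8 - 142128) + 43879/23165 = 1230/(-142120) + 43879/23165 = 1230*(-1/142120) + 43879/23165 = -123/14212 + 43879/23165 = 620759053/329220980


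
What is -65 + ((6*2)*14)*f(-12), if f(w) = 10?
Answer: 1615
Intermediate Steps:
-65 + ((6*2)*14)*f(-12) = -65 + ((6*2)*14)*10 = -65 + (12*14)*10 = -65 + 168*10 = -65 + 1680 = 1615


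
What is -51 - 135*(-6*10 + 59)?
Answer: 84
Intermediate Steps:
-51 - 135*(-6*10 + 59) = -51 - 135*(-60 + 59) = -51 - 135*(-1) = -51 + 135 = 84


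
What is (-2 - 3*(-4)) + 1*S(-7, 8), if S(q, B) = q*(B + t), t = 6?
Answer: -88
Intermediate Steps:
S(q, B) = q*(6 + B) (S(q, B) = q*(B + 6) = q*(6 + B))
(-2 - 3*(-4)) + 1*S(-7, 8) = (-2 - 3*(-4)) + 1*(-7*(6 + 8)) = (-2 + 12) + 1*(-7*14) = 10 + 1*(-98) = 10 - 98 = -88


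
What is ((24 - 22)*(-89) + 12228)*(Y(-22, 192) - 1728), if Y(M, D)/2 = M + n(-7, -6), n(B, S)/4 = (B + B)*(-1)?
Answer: -20003000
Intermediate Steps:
n(B, S) = -8*B (n(B, S) = 4*((B + B)*(-1)) = 4*((2*B)*(-1)) = 4*(-2*B) = -8*B)
Y(M, D) = 112 + 2*M (Y(M, D) = 2*(M - 8*(-7)) = 2*(M + 56) = 2*(56 + M) = 112 + 2*M)
((24 - 22)*(-89) + 12228)*(Y(-22, 192) - 1728) = ((24 - 22)*(-89) + 12228)*((112 + 2*(-22)) - 1728) = (2*(-89) + 12228)*((112 - 44) - 1728) = (-178 + 12228)*(68 - 1728) = 12050*(-1660) = -20003000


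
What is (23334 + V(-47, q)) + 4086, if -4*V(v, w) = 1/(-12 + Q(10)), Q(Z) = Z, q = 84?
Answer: 219361/8 ≈ 27420.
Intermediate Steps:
V(v, w) = 1/8 (V(v, w) = -1/(4*(-12 + 10)) = -1/4/(-2) = -1/4*(-1/2) = 1/8)
(23334 + V(-47, q)) + 4086 = (23334 + 1/8) + 4086 = 186673/8 + 4086 = 219361/8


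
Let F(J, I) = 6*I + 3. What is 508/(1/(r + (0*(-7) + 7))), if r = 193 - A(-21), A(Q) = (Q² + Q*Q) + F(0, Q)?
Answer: -283972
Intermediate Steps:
F(J, I) = 3 + 6*I
A(Q) = 3 + 2*Q² + 6*Q (A(Q) = (Q² + Q*Q) + (3 + 6*Q) = (Q² + Q²) + (3 + 6*Q) = 2*Q² + (3 + 6*Q) = 3 + 2*Q² + 6*Q)
r = -566 (r = 193 - (3 + 2*(-21)² + 6*(-21)) = 193 - (3 + 2*441 - 126) = 193 - (3 + 882 - 126) = 193 - 1*759 = 193 - 759 = -566)
508/(1/(r + (0*(-7) + 7))) = 508/(1/(-566 + (0*(-7) + 7))) = 508/(1/(-566 + (0 + 7))) = 508/(1/(-566 + 7)) = 508/(1/(-559)) = 508/(-1/559) = 508*(-559) = -283972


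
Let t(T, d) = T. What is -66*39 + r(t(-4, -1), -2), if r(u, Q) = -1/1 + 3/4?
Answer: -10297/4 ≈ -2574.3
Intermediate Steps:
r(u, Q) = -¼ (r(u, Q) = -1*1 + 3*(¼) = -1 + ¾ = -¼)
-66*39 + r(t(-4, -1), -2) = -66*39 - ¼ = -2574 - ¼ = -10297/4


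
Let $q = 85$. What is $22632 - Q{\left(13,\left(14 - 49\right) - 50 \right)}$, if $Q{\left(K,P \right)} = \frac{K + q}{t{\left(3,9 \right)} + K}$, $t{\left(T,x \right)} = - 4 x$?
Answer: $\frac{520634}{23} \approx 22636.0$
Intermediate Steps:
$Q{\left(K,P \right)} = \frac{85 + K}{-36 + K}$ ($Q{\left(K,P \right)} = \frac{K + 85}{\left(-4\right) 9 + K} = \frac{85 + K}{-36 + K}$)
$22632 - Q{\left(13,\left(14 - 49\right) - 50 \right)} = 22632 - \frac{85 + 13}{-36 + 13} = 22632 - \frac{1}{-23} \cdot 98 = 22632 - \left(- \frac{1}{23}\right) 98 = 22632 - - \frac{98}{23} = 22632 + \frac{98}{23} = \frac{520634}{23}$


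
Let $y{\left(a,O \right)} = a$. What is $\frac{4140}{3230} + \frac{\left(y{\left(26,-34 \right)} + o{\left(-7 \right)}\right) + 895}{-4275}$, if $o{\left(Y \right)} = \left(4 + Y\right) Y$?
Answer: $\frac{25712}{24225} \approx 1.0614$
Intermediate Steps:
$o{\left(Y \right)} = Y \left(4 + Y\right)$
$\frac{4140}{3230} + \frac{\left(y{\left(26,-34 \right)} + o{\left(-7 \right)}\right) + 895}{-4275} = \frac{4140}{3230} + \frac{\left(26 - 7 \left(4 - 7\right)\right) + 895}{-4275} = 4140 \cdot \frac{1}{3230} + \left(\left(26 - -21\right) + 895\right) \left(- \frac{1}{4275}\right) = \frac{414}{323} + \left(\left(26 + 21\right) + 895\right) \left(- \frac{1}{4275}\right) = \frac{414}{323} + \left(47 + 895\right) \left(- \frac{1}{4275}\right) = \frac{414}{323} + 942 \left(- \frac{1}{4275}\right) = \frac{414}{323} - \frac{314}{1425} = \frac{25712}{24225}$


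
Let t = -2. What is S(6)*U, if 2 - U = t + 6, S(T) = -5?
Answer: 10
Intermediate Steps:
U = -2 (U = 2 - (-2 + 6) = 2 - 1*4 = 2 - 4 = -2)
S(6)*U = -5*(-2) = 10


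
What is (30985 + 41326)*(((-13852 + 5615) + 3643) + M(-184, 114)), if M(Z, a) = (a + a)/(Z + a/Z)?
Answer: -5643878322526/16985 ≈ -3.3229e+8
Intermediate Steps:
M(Z, a) = 2*a/(Z + a/Z) (M(Z, a) = (2*a)/(Z + a/Z) = 2*a/(Z + a/Z))
(30985 + 41326)*(((-13852 + 5615) + 3643) + M(-184, 114)) = (30985 + 41326)*(((-13852 + 5615) + 3643) + 2*(-184)*114/(114 + (-184)²)) = 72311*((-8237 + 3643) + 2*(-184)*114/(114 + 33856)) = 72311*(-4594 + 2*(-184)*114/33970) = 72311*(-4594 + 2*(-184)*114*(1/33970)) = 72311*(-4594 - 20976/16985) = 72311*(-78050066/16985) = -5643878322526/16985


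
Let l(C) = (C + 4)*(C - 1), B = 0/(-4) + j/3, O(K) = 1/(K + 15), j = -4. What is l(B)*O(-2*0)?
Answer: -56/135 ≈ -0.41481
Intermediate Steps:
O(K) = 1/(15 + K)
B = -4/3 (B = 0/(-4) - 4/3 = 0*(-1/4) - 4*1/3 = 0 - 4/3 = -4/3 ≈ -1.3333)
l(C) = (-1 + C)*(4 + C) (l(C) = (4 + C)*(-1 + C) = (-1 + C)*(4 + C))
l(B)*O(-2*0) = (-4 + (-4/3)**2 + 3*(-4/3))/(15 - 2*0) = (-4 + 16/9 - 4)/(15 + 0) = -56/9/15 = -56/9*1/15 = -56/135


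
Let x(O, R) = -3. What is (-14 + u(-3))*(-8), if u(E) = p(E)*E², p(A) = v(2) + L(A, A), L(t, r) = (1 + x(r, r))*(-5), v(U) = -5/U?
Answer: -428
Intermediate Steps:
L(t, r) = 10 (L(t, r) = (1 - 3)*(-5) = -2*(-5) = 10)
p(A) = 15/2 (p(A) = -5/2 + 10 = 15/2)
u(E) = 15*E²/2
(-14 + u(-3))*(-8) = (-14 + (15/2)*(-3)²)*(-8) = (-14 + (15/2)*9)*(-8) = (-14 + 135/2)*(-8) = (107/2)*(-8) = -428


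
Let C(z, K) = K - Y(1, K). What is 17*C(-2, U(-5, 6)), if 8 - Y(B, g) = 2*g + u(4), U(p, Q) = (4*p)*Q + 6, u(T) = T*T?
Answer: -5678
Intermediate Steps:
u(T) = T**2
U(p, Q) = 6 + 4*Q*p (U(p, Q) = 4*Q*p + 6 = 6 + 4*Q*p)
Y(B, g) = -8 - 2*g (Y(B, g) = 8 - (2*g + 4**2) = 8 - (2*g + 16) = 8 - (16 + 2*g) = 8 + (-16 - 2*g) = -8 - 2*g)
C(z, K) = 8 + 3*K (C(z, K) = K - (-8 - 2*K) = K + (8 + 2*K) = 8 + 3*K)
17*C(-2, U(-5, 6)) = 17*(8 + 3*(6 + 4*6*(-5))) = 17*(8 + 3*(6 - 120)) = 17*(8 + 3*(-114)) = 17*(8 - 342) = 17*(-334) = -5678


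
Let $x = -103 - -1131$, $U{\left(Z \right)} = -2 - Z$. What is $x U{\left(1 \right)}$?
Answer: $-3084$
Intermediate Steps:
$x = 1028$ ($x = -103 + 1131 = 1028$)
$x U{\left(1 \right)} = 1028 \left(-2 - 1\right) = 1028 \left(-3\right) = -3084$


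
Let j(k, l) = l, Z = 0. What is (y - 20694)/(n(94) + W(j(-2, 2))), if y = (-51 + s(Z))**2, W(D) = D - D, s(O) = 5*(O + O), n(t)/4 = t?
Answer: -18093/376 ≈ -48.120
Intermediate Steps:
n(t) = 4*t
s(O) = 10*O (s(O) = 5*(2*O) = 10*O)
W(D) = 0
y = 2601 (y = (-51 + 10*0)**2 = (-51 + 0)**2 = (-51)**2 = 2601)
(y - 20694)/(n(94) + W(j(-2, 2))) = (2601 - 20694)/(4*94 + 0) = -18093/(376 + 0) = -18093/376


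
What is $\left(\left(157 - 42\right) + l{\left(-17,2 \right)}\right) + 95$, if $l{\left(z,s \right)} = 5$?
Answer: $215$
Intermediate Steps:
$\left(\left(157 - 42\right) + l{\left(-17,2 \right)}\right) + 95 = \left(\left(157 - 42\right) + 5\right) + 95 = \left(115 + 5\right) + 95 = 120 + 95 = 215$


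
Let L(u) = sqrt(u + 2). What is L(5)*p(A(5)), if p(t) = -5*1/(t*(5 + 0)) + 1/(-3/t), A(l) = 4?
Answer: -19*sqrt(7)/12 ≈ -4.1891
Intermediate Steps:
L(u) = sqrt(2 + u)
p(t) = -1/t - t/3 (p(t) = -5*1/(5*t) + 1*(-t/3) = -5*1/(5*t) - t/3 = -1/t - t/3)
L(5)*p(A(5)) = sqrt(2 + 5)*(-1/4 - 1/3*4) = sqrt(7)*(-1*1/4 - 4/3) = sqrt(7)*(-1/4 - 4/3) = sqrt(7)*(-19/12) = -19*sqrt(7)/12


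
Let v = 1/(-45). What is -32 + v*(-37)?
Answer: -1403/45 ≈ -31.178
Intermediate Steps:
v = -1/45 ≈ -0.022222
-32 + v*(-37) = -32 - 1/45*(-37) = -32 + 37/45 = -1403/45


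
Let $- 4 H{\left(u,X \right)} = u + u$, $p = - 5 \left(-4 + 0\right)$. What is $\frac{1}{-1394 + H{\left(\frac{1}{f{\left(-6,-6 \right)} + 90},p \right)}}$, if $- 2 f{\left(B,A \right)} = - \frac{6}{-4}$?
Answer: $- \frac{357}{497660} \approx -0.00071736$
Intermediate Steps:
$f{\left(B,A \right)} = - \frac{3}{4}$ ($f{\left(B,A \right)} = - \frac{\left(-6\right) \frac{1}{-4}}{2} = - \frac{\left(-6\right) \left(- \frac{1}{4}\right)}{2} = \left(- \frac{1}{2}\right) \frac{3}{2} = - \frac{3}{4}$)
$p = 20$ ($p = \left(-5\right) \left(-4\right) = 20$)
$H{\left(u,X \right)} = - \frac{u}{2}$ ($H{\left(u,X \right)} = - \frac{u + u}{4} = - \frac{2 u}{4} = - \frac{u}{2}$)
$\frac{1}{-1394 + H{\left(\frac{1}{f{\left(-6,-6 \right)} + 90},p \right)}} = \frac{1}{-1394 - \frac{1}{2 \left(- \frac{3}{4} + 90\right)}} = \frac{1}{-1394 - \frac{1}{2 \cdot \frac{357}{4}}} = \frac{1}{-1394 - \frac{2}{357}} = \frac{1}{- \frac{497660}{357}} = - \frac{357}{497660}$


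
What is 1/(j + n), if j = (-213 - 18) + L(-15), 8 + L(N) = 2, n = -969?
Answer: -1/1206 ≈ -0.00082919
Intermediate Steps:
L(N) = -6 (L(N) = -8 + 2 = -6)
j = -237 (j = (-213 - 18) - 6 = -231 - 6 = -237)
1/(j + n) = 1/(-237 - 969) = 1/(-1206) = -1/1206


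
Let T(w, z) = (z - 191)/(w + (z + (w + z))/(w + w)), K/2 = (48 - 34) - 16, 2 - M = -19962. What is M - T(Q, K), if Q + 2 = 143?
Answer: 159303754/7979 ≈ 19965.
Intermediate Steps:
M = 19964 (M = 2 - 1*(-19962) = 2 + 19962 = 19964)
Q = 141 (Q = -2 + 143 = 141)
K = -4 (K = 2*((48 - 34) - 16) = 2*(14 - 16) = 2*(-2) = -4)
T(w, z) = (-191 + z)/(w + (w + 2*z)/(2*w)) (T(w, z) = (-191 + z)/(w + (w + 2*z)/((2*w))) = (-191 + z)/(w + (w + 2*z)*(1/(2*w))) = (-191 + z)/(w + (w + 2*z)/(2*w)))
M - T(Q, K) = 19964 - 2*141*(-191 - 4)/(141 + 2*(-4) + 2*141²) = 19964 - 2*141*(-195)/(141 - 8 + 2*19881) = 19964 - 2*141*(-195)/(141 - 8 + 39762) = 19964 - 2*141*(-195)/39895 = 19964 - 1*(-10998/7979) = 19964 + 10998/7979 = 159303754/7979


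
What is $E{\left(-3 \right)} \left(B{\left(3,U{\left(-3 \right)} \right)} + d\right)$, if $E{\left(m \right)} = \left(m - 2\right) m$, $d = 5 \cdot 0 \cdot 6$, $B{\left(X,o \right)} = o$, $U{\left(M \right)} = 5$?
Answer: $75$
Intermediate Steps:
$d = 0$ ($d = 0 \cdot 6 = 0$)
$E{\left(m \right)} = m \left(-2 + m\right)$ ($E{\left(m \right)} = \left(-2 + m\right) m = m \left(-2 + m\right)$)
$E{\left(-3 \right)} \left(B{\left(3,U{\left(-3 \right)} \right)} + d\right) = - 3 \left(-2 - 3\right) \left(5 + 0\right) = \left(-3\right) \left(-5\right) 5 = 15 \cdot 5 = 75$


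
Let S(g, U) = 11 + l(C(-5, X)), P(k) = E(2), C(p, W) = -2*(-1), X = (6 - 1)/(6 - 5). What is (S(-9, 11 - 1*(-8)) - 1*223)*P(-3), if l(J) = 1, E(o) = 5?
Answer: -1055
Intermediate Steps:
X = 5 (X = 5/1 = 5*1 = 5)
C(p, W) = 2
P(k) = 5
S(g, U) = 12 (S(g, U) = 11 + 1 = 12)
(S(-9, 11 - 1*(-8)) - 1*223)*P(-3) = (12 - 1*223)*5 = (12 - 223)*5 = -211*5 = -1055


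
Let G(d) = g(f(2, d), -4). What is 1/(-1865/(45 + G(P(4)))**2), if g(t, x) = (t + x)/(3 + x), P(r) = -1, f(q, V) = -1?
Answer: -500/373 ≈ -1.3405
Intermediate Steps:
g(t, x) = (t + x)/(3 + x)
G(d) = 5 (G(d) = (-1 - 4)/(3 - 4) = -5/(-1) = -1*(-5) = 5)
1/(-1865/(45 + G(P(4)))**2) = 1/(-1865/(45 + 5)**2) = 1/(-1865/(50**2)) = 1/(-1865/2500) = 1/(-1865*1/2500) = 1/(-373/500) = -500/373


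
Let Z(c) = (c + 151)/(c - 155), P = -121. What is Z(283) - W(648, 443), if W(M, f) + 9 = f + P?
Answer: -19815/64 ≈ -309.61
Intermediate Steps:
W(M, f) = -130 + f (W(M, f) = -9 + (f - 121) = -9 + (-121 + f) = -130 + f)
Z(c) = (151 + c)/(-155 + c)
Z(283) - W(648, 443) = (151 + 283)/(-155 + 283) - (-130 + 443) = 434/128 - 1*313 = (1/128)*434 - 313 = 217/64 - 313 = -19815/64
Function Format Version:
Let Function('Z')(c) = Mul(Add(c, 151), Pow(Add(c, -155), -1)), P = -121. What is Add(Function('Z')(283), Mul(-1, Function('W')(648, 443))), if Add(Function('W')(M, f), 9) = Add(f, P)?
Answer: Rational(-19815, 64) ≈ -309.61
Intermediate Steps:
Function('W')(M, f) = Add(-130, f) (Function('W')(M, f) = Add(-9, Add(f, -121)) = Add(-9, Add(-121, f)) = Add(-130, f))
Function('Z')(c) = Mul(Pow(Add(-155, c), -1), Add(151, c)) (Function('Z')(c) = Mul(Add(151, c), Pow(Add(-155, c), -1)) = Mul(Pow(Add(-155, c), -1), Add(151, c)))
Add(Function('Z')(283), Mul(-1, Function('W')(648, 443))) = Add(Mul(Pow(Add(-155, 283), -1), Add(151, 283)), Mul(-1, Add(-130, 443))) = Add(Mul(Pow(128, -1), 434), Mul(-1, 313)) = Add(Mul(Rational(1, 128), 434), -313) = Add(Rational(217, 64), -313) = Rational(-19815, 64)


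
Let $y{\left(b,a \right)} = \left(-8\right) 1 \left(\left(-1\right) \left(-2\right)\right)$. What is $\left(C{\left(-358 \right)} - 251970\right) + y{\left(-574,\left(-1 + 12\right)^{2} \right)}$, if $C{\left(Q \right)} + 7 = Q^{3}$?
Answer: $-46134705$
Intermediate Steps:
$C{\left(Q \right)} = -7 + Q^{3}$
$y{\left(b,a \right)} = -16$ ($y{\left(b,a \right)} = \left(-8\right) 2 = -16$)
$\left(C{\left(-358 \right)} - 251970\right) + y{\left(-574,\left(-1 + 12\right)^{2} \right)} = \left(\left(-7 + \left(-358\right)^{3}\right) - 251970\right) - 16 = \left(\left(-7 - 45882712\right) - 251970\right) - 16 = \left(-45882719 - 251970\right) - 16 = -46134689 - 16 = -46134705$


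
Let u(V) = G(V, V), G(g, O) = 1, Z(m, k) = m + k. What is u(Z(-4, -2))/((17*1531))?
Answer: 1/26027 ≈ 3.8422e-5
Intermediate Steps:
Z(m, k) = k + m
u(V) = 1
u(Z(-4, -2))/((17*1531)) = 1/(17*1531) = 1/26027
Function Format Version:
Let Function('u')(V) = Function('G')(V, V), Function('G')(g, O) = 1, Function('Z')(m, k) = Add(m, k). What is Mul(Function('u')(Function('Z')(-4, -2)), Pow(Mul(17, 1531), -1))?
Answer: Rational(1, 26027) ≈ 3.8422e-5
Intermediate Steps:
Function('Z')(m, k) = Add(k, m)
Function('u')(V) = 1
Mul(Function('u')(Function('Z')(-4, -2)), Pow(Mul(17, 1531), -1)) = Mul(1, Pow(Mul(17, 1531), -1)) = Mul(1, Pow(26027, -1)) = Mul(1, Rational(1, 26027)) = Rational(1, 26027)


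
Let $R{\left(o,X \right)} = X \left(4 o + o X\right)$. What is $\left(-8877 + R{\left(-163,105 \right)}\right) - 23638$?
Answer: $-1898050$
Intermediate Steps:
$R{\left(o,X \right)} = X \left(4 o + X o\right)$
$\left(-8877 + R{\left(-163,105 \right)}\right) - 23638 = \left(-8877 + 105 \left(-163\right) \left(4 + 105\right)\right) - 23638 = \left(-8877 + 105 \left(-163\right) 109\right) - 23638 = \left(-8877 - 1865535\right) - 23638 = -1874412 - 23638 = -1898050$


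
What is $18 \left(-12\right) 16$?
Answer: $-3456$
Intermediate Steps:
$18 \left(-12\right) 16 = \left(-216\right) 16 = -3456$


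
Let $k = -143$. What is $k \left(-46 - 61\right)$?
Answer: $15301$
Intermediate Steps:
$k \left(-46 - 61\right) = - 143 \left(-46 - 61\right) = \left(-143\right) \left(-107\right) = 15301$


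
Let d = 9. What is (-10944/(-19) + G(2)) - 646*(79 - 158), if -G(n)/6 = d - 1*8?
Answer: 51604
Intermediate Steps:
G(n) = -6 (G(n) = -6*(9 - 1*8) = -6*(9 - 8) = -6*1 = -6)
(-10944/(-19) + G(2)) - 646*(79 - 158) = (-10944/(-19) - 6) - 646*(79 - 158) = (-10944*(-1)/19 - 6) - 646*(-79) = (-228*(-48/19) - 6) + 51034 = (576 - 6) + 51034 = 570 + 51034 = 51604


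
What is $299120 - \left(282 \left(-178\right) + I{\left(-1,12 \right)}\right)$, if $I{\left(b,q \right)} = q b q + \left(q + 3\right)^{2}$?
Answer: $349235$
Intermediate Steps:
$I{\left(b,q \right)} = \left(3 + q\right)^{2} + b q^{2}$ ($I{\left(b,q \right)} = b q q + \left(3 + q\right)^{2} = b q^{2} + \left(3 + q\right)^{2} = \left(3 + q\right)^{2} + b q^{2}$)
$299120 - \left(282 \left(-178\right) + I{\left(-1,12 \right)}\right) = 299120 - \left(282 \left(-178\right) + \left(\left(3 + 12\right)^{2} - 12^{2}\right)\right) = 299120 - \left(-50196 + \left(15^{2} - 144\right)\right) = 299120 - \left(-50196 + \left(225 - 144\right)\right) = 299120 - \left(-50196 + 81\right) = 299120 - -50115 = 299120 + 50115 = 349235$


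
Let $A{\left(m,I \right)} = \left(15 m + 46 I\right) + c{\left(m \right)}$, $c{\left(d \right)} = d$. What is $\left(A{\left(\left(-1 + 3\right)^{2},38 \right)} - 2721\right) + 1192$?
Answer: $283$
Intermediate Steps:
$A{\left(m,I \right)} = 16 m + 46 I$ ($A{\left(m,I \right)} = \left(15 m + 46 I\right) + m = 16 m + 46 I$)
$\left(A{\left(\left(-1 + 3\right)^{2},38 \right)} - 2721\right) + 1192 = \left(\left(16 \left(-1 + 3\right)^{2} + 46 \cdot 38\right) - 2721\right) + 1192 = \left(\left(16 \cdot 2^{2} + 1748\right) - 2721\right) + 1192 = \left(\left(16 \cdot 4 + 1748\right) - 2721\right) + 1192 = \left(\left(64 + 1748\right) - 2721\right) + 1192 = \left(1812 - 2721\right) + 1192 = -909 + 1192 = 283$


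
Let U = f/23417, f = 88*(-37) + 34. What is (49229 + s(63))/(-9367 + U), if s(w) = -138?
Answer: -1149563947/219350261 ≈ -5.2408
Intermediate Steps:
f = -3222 (f = -3256 + 34 = -3222)
U = -3222/23417 ≈ -0.13759
(49229 + s(63))/(-9367 + U) = (49229 - 138)/(-9367 - 3222/23417) = 49091/(-219350261/23417) = 49091*(-23417/219350261) = -1149563947/219350261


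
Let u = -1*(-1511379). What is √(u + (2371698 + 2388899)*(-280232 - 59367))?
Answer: 2*I*√404173117306 ≈ 1.2715e+6*I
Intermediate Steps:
u = 1511379
√(u + (2371698 + 2388899)*(-280232 - 59367)) = √(1511379 + (2371698 + 2388899)*(-280232 - 59367)) = √(1511379 + 4760597*(-339599)) = √(1511379 - 1616693980603) = √(-1616692469224) = 2*I*√404173117306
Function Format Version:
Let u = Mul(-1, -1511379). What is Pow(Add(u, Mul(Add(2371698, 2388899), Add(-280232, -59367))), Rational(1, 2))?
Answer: Mul(2, I, Pow(404173117306, Rational(1, 2))) ≈ Mul(1.2715e+6, I)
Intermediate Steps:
u = 1511379
Pow(Add(u, Mul(Add(2371698, 2388899), Add(-280232, -59367))), Rational(1, 2)) = Pow(Add(1511379, Mul(Add(2371698, 2388899), Add(-280232, -59367))), Rational(1, 2)) = Pow(Add(1511379, Mul(4760597, -339599)), Rational(1, 2)) = Pow(Add(1511379, -1616693980603), Rational(1, 2)) = Pow(-1616692469224, Rational(1, 2)) = Mul(2, I, Pow(404173117306, Rational(1, 2)))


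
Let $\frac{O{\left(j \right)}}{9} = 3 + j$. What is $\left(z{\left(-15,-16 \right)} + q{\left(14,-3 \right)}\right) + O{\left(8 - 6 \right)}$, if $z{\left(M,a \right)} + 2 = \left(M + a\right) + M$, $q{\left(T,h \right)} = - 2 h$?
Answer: $3$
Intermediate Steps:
$O{\left(j \right)} = 27 + 9 j$ ($O{\left(j \right)} = 9 \left(3 + j\right) = 27 + 9 j$)
$z{\left(M,a \right)} = -2 + a + 2 M$ ($z{\left(M,a \right)} = -2 + \left(\left(M + a\right) + M\right) = -2 + \left(a + 2 M\right) = -2 + a + 2 M$)
$\left(z{\left(-15,-16 \right)} + q{\left(14,-3 \right)}\right) + O{\left(8 - 6 \right)} = \left(\left(-2 - 16 + 2 \left(-15\right)\right) - -6\right) + \left(27 + 9 \left(8 - 6\right)\right) = \left(\left(-2 - 16 - 30\right) + 6\right) + \left(27 + 9 \left(8 - 6\right)\right) = \left(-48 + 6\right) + \left(27 + 9 \cdot 2\right) = -42 + \left(27 + 18\right) = -42 + 45 = 3$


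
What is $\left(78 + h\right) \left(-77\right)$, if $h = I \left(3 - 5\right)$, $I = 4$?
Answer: $-5390$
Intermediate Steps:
$h = -8$ ($h = 4 \left(3 - 5\right) = 4 \left(-2\right) = -8$)
$\left(78 + h\right) \left(-77\right) = \left(78 - 8\right) \left(-77\right) = 70 \left(-77\right) = -5390$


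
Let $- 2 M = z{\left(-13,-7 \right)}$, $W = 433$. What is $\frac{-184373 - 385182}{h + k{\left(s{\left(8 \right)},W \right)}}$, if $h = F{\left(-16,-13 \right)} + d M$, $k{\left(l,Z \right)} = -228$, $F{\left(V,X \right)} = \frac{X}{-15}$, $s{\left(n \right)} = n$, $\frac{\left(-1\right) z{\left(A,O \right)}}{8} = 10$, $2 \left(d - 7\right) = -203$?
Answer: $\frac{8543325}{60107} \approx 142.14$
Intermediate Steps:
$d = - \frac{189}{2}$ ($d = 7 + \frac{1}{2} \left(-203\right) = 7 - \frac{203}{2} = - \frac{189}{2} \approx -94.5$)
$z{\left(A,O \right)} = -80$ ($z{\left(A,O \right)} = \left(-8\right) 10 = -80$)
$M = 40$ ($M = \left(- \frac{1}{2}\right) \left(-80\right) = 40$)
$F{\left(V,X \right)} = - \frac{X}{15}$ ($F{\left(V,X \right)} = X \left(- \frac{1}{15}\right) = - \frac{X}{15}$)
$h = - \frac{56687}{15}$ ($h = \left(- \frac{1}{15}\right) \left(-13\right) - 3780 = \frac{13}{15} - 3780 = - \frac{56687}{15} \approx -3779.1$)
$\frac{-184373 - 385182}{h + k{\left(s{\left(8 \right)},W \right)}} = \frac{-184373 - 385182}{- \frac{56687}{15} - 228} = - \frac{569555}{- \frac{60107}{15}} = \left(-569555\right) \left(- \frac{15}{60107}\right) = \frac{8543325}{60107}$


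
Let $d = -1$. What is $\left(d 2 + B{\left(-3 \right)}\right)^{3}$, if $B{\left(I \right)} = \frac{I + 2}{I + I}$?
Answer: $- \frac{1331}{216} \approx -6.162$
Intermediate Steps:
$B{\left(I \right)} = \frac{2 + I}{2 I}$
$\left(d 2 + B{\left(-3 \right)}\right)^{3} = \left(\left(-1\right) 2 + \frac{2 - 3}{2 \left(-3\right)}\right)^{3} = \left(-2 + \frac{1}{2} \left(- \frac{1}{3}\right) \left(-1\right)\right)^{3} = \left(-2 + \frac{1}{6}\right)^{3} = \left(- \frac{11}{6}\right)^{3} = - \frac{1331}{216}$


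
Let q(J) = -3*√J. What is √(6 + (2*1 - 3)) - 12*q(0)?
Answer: √5 ≈ 2.2361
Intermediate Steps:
√(6 + (2*1 - 3)) - 12*q(0) = √(6 + (2*1 - 3)) - (-36)*√0 = √(6 + (2 - 3)) - (-36)*0 = √(6 - 1) - 12*0 = √5 + 0 = √5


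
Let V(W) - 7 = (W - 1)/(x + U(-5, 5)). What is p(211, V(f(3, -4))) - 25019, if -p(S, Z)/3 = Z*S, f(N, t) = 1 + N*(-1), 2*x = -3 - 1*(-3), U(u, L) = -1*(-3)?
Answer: -28817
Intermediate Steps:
U(u, L) = 3
x = 0 (x = (-3 - 1*(-3))/2 = (-3 + 3)/2 = (½)*0 = 0)
f(N, t) = 1 - N
V(W) = 20/3 + W/3 (V(W) = 7 + (W - 1)/(0 + 3) = 7 + (-1 + W)/3 = 7 + (-1 + W)*(⅓) = 7 + (-⅓ + W/3) = 20/3 + W/3)
p(S, Z) = -3*S*Z (p(S, Z) = -3*Z*S = -3*S*Z)
p(211, V(f(3, -4))) - 25019 = -3*211*(20/3 + (1 - 1*3)/3) - 25019 = -3*211*(20/3 + (1 - 3)/3) - 25019 = -3*211*(20/3 + (⅓)*(-2)) - 25019 = -3*211*(20/3 - ⅔) - 25019 = -3*211*6 - 25019 = -3798 - 25019 = -28817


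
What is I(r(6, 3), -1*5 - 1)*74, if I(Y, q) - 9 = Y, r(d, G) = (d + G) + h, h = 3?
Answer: 1554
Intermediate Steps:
r(d, G) = 3 + G + d (r(d, G) = (d + G) + 3 = (G + d) + 3 = 3 + G + d)
I(Y, q) = 9 + Y
I(r(6, 3), -1*5 - 1)*74 = (9 + (3 + 3 + 6))*74 = (9 + 12)*74 = 21*74 = 1554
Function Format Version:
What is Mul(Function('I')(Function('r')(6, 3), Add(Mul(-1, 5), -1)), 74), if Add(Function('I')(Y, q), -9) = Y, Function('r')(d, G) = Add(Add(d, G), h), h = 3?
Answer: 1554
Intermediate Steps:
Function('r')(d, G) = Add(3, G, d) (Function('r')(d, G) = Add(Add(d, G), 3) = Add(Add(G, d), 3) = Add(3, G, d))
Function('I')(Y, q) = Add(9, Y)
Mul(Function('I')(Function('r')(6, 3), Add(Mul(-1, 5), -1)), 74) = Mul(Add(9, Add(3, 3, 6)), 74) = Mul(Add(9, 12), 74) = Mul(21, 74) = 1554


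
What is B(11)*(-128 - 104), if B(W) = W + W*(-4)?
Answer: 7656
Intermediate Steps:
B(W) = -3*W (B(W) = W - 4*W = -3*W)
B(11)*(-128 - 104) = (-3*11)*(-128 - 104) = -33*(-232) = 7656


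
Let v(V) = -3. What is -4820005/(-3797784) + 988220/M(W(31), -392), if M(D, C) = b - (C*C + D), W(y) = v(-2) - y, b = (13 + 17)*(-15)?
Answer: -1045270741/203181444 ≈ -5.1445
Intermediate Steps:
b = -450 (b = 30*(-15) = -450)
W(y) = -3 - y
M(D, C) = -450 - D - C² (M(D, C) = -450 - (C*C + D) = -450 - (C² + D) = -450 - (D + C²) = -450 + (-D - C²) = -450 - D - C²)
-4820005/(-3797784) + 988220/M(W(31), -392) = -4820005/(-3797784) + 988220/(-450 - (-3 - 1*31) - 1*(-392)²) = -4820005*(-1/3797784) + 988220/(-450 - (-3 - 31) - 1*153664) = 4820005/3797784 + 988220/(-450 - 1*(-34) - 153664) = 4820005/3797784 + 988220/(-450 + 34 - 153664) = 4820005/3797784 + 988220/(-154080) = 4820005/3797784 + 988220*(-1/154080) = 4820005/3797784 - 49411/7704 = -1045270741/203181444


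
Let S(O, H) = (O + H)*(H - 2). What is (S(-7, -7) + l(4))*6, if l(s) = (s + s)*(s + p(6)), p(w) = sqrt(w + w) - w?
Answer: 660 + 96*sqrt(3) ≈ 826.28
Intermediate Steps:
p(w) = -w + sqrt(2)*sqrt(w) (p(w) = sqrt(2*w) - w = sqrt(2)*sqrt(w) - w = -w + sqrt(2)*sqrt(w))
S(O, H) = (-2 + H)*(H + O) (S(O, H) = (H + O)*(-2 + H) = (-2 + H)*(H + O))
l(s) = 2*s*(-6 + s + 2*sqrt(3)) (l(s) = (s + s)*(s + (-1*6 + sqrt(2)*sqrt(6))) = (2*s)*(s + (-6 + 2*sqrt(3))) = (2*s)*(-6 + s + 2*sqrt(3)) = 2*s*(-6 + s + 2*sqrt(3)))
(S(-7, -7) + l(4))*6 = (((-7)**2 - 2*(-7) - 2*(-7) - 7*(-7)) + 2*4*(-6 + 4 + 2*sqrt(3)))*6 = ((49 + 14 + 14 + 49) + 2*4*(-2 + 2*sqrt(3)))*6 = (126 + (-16 + 16*sqrt(3)))*6 = (110 + 16*sqrt(3))*6 = 660 + 96*sqrt(3)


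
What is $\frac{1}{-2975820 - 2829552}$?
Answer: $- \frac{1}{5805372} \approx -1.7225 \cdot 10^{-7}$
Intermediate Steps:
$\frac{1}{-2975820 - 2829552} = \frac{1}{-5805372} = - \frac{1}{5805372}$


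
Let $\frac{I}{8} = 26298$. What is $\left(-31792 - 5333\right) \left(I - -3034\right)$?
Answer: $-7923143250$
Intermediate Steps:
$I = 210384$ ($I = 8 \cdot 26298 = 210384$)
$\left(-31792 - 5333\right) \left(I - -3034\right) = \left(-31792 - 5333\right) \left(210384 - -3034\right) = - 37125 \left(210384 + \left(-19847 + 22881\right)\right) = - 37125 \left(210384 + 3034\right) = \left(-37125\right) 213418 = -7923143250$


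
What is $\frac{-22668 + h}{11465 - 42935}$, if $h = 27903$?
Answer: $- \frac{349}{2098} \approx -0.16635$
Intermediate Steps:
$\frac{-22668 + h}{11465 - 42935} = \frac{-22668 + 27903}{11465 - 42935} = \frac{5235}{-31470} = 5235 \left(- \frac{1}{31470}\right) = - \frac{349}{2098}$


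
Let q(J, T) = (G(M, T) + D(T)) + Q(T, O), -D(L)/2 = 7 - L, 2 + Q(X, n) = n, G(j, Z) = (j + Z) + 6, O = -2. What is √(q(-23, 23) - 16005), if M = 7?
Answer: I*√15941 ≈ 126.26*I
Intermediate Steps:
G(j, Z) = 6 + Z + j (G(j, Z) = (Z + j) + 6 = 6 + Z + j)
Q(X, n) = -2 + n
D(L) = -14 + 2*L (D(L) = -2*(7 - L) = -14 + 2*L)
q(J, T) = -5 + 3*T (q(J, T) = ((6 + T + 7) + (-14 + 2*T)) + (-2 - 2) = ((13 + T) + (-14 + 2*T)) - 4 = (-1 + 3*T) - 4 = -5 + 3*T)
√(q(-23, 23) - 16005) = √((-5 + 3*23) - 16005) = √((-5 + 69) - 16005) = √(64 - 16005) = √(-15941) = I*√15941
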